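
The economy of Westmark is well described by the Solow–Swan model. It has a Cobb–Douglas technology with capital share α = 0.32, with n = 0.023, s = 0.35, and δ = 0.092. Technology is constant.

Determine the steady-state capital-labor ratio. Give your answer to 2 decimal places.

In steady state, investment equals break-even investment: s·k^α = (n + δ)·k.
Dividing both sides by k: k^(1−α) = s / (n + δ).
k^0.68 = 0.35 / (0.023 + 0.092) = 0.35 / 0.115 = 3.0435
k* = 3.0435^(1/0.68) ≈ 5.1386

k* ≈ 5.14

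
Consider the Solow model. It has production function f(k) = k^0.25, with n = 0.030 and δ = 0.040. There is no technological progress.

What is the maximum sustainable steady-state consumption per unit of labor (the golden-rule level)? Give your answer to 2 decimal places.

At the golden rule, f'(k) = n + δ, so α·k^(α−1) = n + δ and k_gold = (α/(n + δ))^(1/(1−α)).
k_gold = (0.25/0.070)^(1/0.75) = 3.5714^1.3333 ≈ 5.4588
c_gold = f(k_gold) − (n + δ)·k_gold = 1.5285 − 0.070×5.4588 ≈ 1.1464

c_gold ≈ 1.15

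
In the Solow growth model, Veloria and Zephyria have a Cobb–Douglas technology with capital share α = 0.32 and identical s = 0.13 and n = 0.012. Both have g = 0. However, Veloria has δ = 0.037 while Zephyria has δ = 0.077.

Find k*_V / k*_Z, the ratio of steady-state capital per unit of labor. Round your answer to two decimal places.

ratio ≈ 2.41

Steady-state k* = [s/(n + δ)]^(1/(1−α)), so the ratio is [ (s_V/(n + δ)_V) / (s_Z/(n + δ)_Z) ]^1.4706.
s_V/(n + δ)_V = 0.13/0.049 = 2.6531; s_Z/(n + δ)_Z = 0.13/0.089 = 1.4607.
Ratio = (2.6531/1.4607)^1.4706 = 1.8163^1.4706 ≈ 2.4053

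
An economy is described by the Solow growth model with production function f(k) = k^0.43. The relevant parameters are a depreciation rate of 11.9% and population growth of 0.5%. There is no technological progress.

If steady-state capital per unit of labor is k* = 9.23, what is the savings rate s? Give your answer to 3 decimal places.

Steady state requires s·f(k) = (n + δ)·k, i.e. s·k^α = (n + δ)·k.
So s / (n + δ) = (k*)^(1−α) = 9.23^0.57 = 3.5495.
Therefore s = 3.5495 × (n + δ) = 3.5495 × 0.124 = 0.4401.

s ≈ 0.440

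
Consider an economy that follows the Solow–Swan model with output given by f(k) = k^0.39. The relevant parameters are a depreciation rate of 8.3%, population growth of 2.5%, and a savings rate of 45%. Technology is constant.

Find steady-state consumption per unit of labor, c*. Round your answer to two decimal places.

At the steady state, Δk = 0, so s·k^α = (n + δ)·k.
Rearranging, k^(1−α) = s / (n + δ).
k^0.61 = 0.45 / (0.025 + 0.083) = 0.45 / 0.108 = 4.1667
k* = 4.1667^(1/0.61) ≈ 10.3765
y* = (k*)^α = 10.3765^0.39 ≈ 2.4903
c* = (1 − s)·y* = (1 − 0.45) × 2.4903 ≈ 1.3697

c* ≈ 1.37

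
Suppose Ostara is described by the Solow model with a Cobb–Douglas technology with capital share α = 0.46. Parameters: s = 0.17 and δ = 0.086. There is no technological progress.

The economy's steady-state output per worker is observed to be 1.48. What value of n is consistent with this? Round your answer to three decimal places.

At the steady state, Δk = 0, so s·k^α = (n + δ)·k.
Since y* = [s/(n + δ)]^(α/(1−α)), we have s/(n + δ) = (y*)^((1−α)/α) = 1.48^1.1739 = 1.5844.
Therefore n + δ = s / 1.5844 = 0.17 / 1.5844 = 0.1073, so n = 0.1073 − 0.086 = 0.0213.

n ≈ 0.021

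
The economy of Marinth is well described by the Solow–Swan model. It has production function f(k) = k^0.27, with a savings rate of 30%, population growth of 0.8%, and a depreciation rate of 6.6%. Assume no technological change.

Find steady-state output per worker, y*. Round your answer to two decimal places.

In steady state, investment equals break-even investment: s·k^α = (n + δ)·k.
Rearranging, k^(1−α) = s / (n + δ).
k^0.73 = 0.30 / (0.008 + 0.066) = 0.30 / 0.074 = 4.0541
k* = 4.0541^(1/0.73) ≈ 6.8035
y* = (k*)^α = 6.8035^0.27 ≈ 1.6782

y* = 1.68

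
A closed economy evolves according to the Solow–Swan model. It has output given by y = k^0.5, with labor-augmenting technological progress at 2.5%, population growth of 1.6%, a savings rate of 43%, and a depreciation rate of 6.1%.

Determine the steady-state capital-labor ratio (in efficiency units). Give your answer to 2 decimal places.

k* = 17.77

Steady state requires s·f(k) = (n + g + δ)·k, i.e. s·k^α = (n + g + δ)·k.
Rearranging, k^(1−α) = s / (n + g + δ).
k^0.5 = 0.43 / (0.016 + 0.025 + 0.061) = 0.43 / 0.102 = 4.2157
k* = 4.2157^(1/0.5) ≈ 17.7721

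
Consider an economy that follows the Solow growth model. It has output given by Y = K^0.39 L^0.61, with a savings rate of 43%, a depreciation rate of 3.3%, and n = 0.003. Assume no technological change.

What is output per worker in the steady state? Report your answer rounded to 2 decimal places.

y* = 4.88

Steady state requires s·f(k) = (n + δ)·k, i.e. s·k^α = (n + δ)·k.
Dividing both sides by k: k^(1−α) = s / (n + δ).
k^0.61 = 0.43 / (0.003 + 0.033) = 0.43 / 0.036 = 11.9444
k* = 11.9444^(1/0.61) ≈ 58.3234
y* = (k*)^α = 58.3234^0.39 ≈ 4.8829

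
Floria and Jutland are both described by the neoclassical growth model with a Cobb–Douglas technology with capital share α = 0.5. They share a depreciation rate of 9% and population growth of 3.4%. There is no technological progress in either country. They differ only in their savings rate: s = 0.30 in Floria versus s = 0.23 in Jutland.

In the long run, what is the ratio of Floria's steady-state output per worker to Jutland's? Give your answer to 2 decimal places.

Steady-state y* = [s/(n + δ)]^(α/(1−α)), so the ratio is [ (s_F/(n + δ)_F) / (s_J/(n + δ)_J) ]^1.
s_F/(n + δ)_F = 0.30/0.124 = 2.4194; s_J/(n + δ)_J = 0.23/0.124 = 1.8548.
Ratio = (2.4194/1.8548)^1 = 1.3044^1 ≈ 1.3044

ratio ≈ 1.30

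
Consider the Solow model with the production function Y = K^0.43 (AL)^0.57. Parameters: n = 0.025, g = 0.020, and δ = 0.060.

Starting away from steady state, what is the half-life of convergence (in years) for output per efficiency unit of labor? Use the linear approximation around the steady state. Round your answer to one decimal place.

Near the steady state the convergence rate is λ = (1 − α)(n + g + δ).
λ = (1 − 0.43) × 0.105 = 0.57 × 0.105 = 0.05985
Half-life = ln 2 / λ = 0.6931 / 0.05985 ≈ 11.58 years

t_½ ≈ 11.6 years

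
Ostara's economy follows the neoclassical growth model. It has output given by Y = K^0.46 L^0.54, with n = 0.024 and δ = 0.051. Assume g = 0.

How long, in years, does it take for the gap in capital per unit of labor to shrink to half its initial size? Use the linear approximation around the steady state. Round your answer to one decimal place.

half-life ≈ 17.1 years

Near the steady state the convergence rate is λ = (1 − α)(n + δ).
λ = (1 − 0.46) × 0.075 = 0.54 × 0.075 = 0.0405
Half-life = ln 2 / λ = 0.6931 / 0.0405 ≈ 17.11 years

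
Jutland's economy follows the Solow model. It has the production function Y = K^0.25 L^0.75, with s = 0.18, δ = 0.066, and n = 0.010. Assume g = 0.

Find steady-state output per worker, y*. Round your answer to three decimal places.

Steady state requires s·f(k) = (n + δ)·k, i.e. s·k^α = (n + δ)·k.
Dividing both sides by k: k^(1−α) = s / (n + δ).
k^0.75 = 0.18 / (0.010 + 0.066) = 0.18 / 0.076 = 2.3684
k* = 2.3684^(1/0.75) ≈ 3.1570
y* = (k*)^α = 3.1570^0.25 ≈ 1.3330

y* ≈ 1.333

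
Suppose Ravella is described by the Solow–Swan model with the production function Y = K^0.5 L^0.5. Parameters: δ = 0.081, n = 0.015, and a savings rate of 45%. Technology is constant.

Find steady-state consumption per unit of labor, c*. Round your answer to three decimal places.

c* ≈ 2.578

In steady state, investment equals break-even investment: s·k^α = (n + δ)·k.
Rearranging, k^(1−α) = s / (n + δ).
k^0.5 = 0.45 / (0.015 + 0.081) = 0.45 / 0.096 = 4.6875
k* = 4.6875^(1/0.5) ≈ 21.9727
y* = (k*)^α = 21.9727^0.5 ≈ 4.6875
c* = (1 − s)·y* = (1 − 0.45) × 4.6875 ≈ 2.5781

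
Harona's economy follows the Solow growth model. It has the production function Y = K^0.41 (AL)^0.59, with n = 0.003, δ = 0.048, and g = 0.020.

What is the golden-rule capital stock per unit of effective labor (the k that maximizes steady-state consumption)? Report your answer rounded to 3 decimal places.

k_gold ≈ 19.531

The golden rule sets f'(k) = n + g + δ, i.e. α·k^(α−1) = n + g + δ.
So k^(1−α) = α / (n + g + δ) = 0.41 / 0.071 = 5.7746.
k_gold = 5.7746^(1/0.59) ≈ 19.5306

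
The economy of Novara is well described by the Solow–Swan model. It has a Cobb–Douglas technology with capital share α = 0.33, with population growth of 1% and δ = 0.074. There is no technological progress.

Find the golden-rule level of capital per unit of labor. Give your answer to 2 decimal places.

k_gold ≈ 7.71

The golden rule sets f'(k) = n + δ, i.e. α·k^(α−1) = n + δ.
So k^(1−α) = α / (n + δ) = 0.33 / 0.084 = 3.9286.
k_gold = 3.9286^(1/0.67) ≈ 7.7077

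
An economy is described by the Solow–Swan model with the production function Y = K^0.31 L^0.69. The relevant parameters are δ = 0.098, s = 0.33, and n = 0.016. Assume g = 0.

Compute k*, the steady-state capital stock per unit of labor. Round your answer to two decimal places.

In steady state, investment equals break-even investment: s·k^α = (n + δ)·k.
Dividing both sides by k: k^(1−α) = s / (n + δ).
k^0.69 = 0.33 / (0.016 + 0.098) = 0.33 / 0.114 = 2.8947
k* = 2.8947^(1/0.69) ≈ 4.6665

k* = 4.67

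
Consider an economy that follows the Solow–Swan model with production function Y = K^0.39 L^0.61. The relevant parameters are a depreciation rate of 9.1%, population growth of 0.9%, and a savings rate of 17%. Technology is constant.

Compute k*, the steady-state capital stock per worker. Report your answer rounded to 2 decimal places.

k* = 2.39

Steady state requires s·f(k) = (n + δ)·k, i.e. s·k^α = (n + δ)·k.
Rearranging, k^(1−α) = s / (n + δ).
k^0.61 = 0.17 / (0.009 + 0.091) = 0.17 / 0.100 = 1.7000
k* = 1.7000^(1/0.61) ≈ 2.3866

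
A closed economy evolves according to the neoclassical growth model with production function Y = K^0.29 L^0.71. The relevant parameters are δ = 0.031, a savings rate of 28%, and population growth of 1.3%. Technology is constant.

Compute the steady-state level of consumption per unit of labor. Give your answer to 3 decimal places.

c* = 1.533

At the steady state, Δk = 0, so s·k^α = (n + δ)·k.
Dividing both sides by k: k^(1−α) = s / (n + δ).
k^0.71 = 0.28 / (0.013 + 0.031) = 0.28 / 0.044 = 6.3636
k* = 6.3636^(1/0.71) ≈ 13.5511
y* = (k*)^α = 13.5511^0.29 ≈ 2.1295
c* = (1 − s)·y* = (1 − 0.28) × 2.1295 ≈ 1.5332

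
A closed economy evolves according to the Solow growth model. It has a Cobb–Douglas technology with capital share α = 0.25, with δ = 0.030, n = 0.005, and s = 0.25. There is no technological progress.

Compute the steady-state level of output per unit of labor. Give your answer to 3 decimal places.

y* ≈ 1.926

At the steady state, Δk = 0, so s·k^α = (n + δ)·k.
Rearranging, k^(1−α) = s / (n + δ).
k^0.75 = 0.25 / (0.005 + 0.030) = 0.25 / 0.035 = 7.1429
k* = 7.1429^(1/0.75) ≈ 13.7562
y* = (k*)^α = 13.7562^0.25 ≈ 1.9259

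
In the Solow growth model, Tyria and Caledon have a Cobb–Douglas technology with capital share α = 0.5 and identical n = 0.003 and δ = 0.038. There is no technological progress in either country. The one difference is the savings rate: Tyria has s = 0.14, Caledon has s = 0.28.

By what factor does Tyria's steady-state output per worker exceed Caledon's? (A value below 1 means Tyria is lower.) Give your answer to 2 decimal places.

ratio ≈ 0.50

Steady-state y* = [s/(n + δ)]^(α/(1−α)), so the ratio is [ (s_T/(n + δ)_T) / (s_C/(n + δ)_C) ]^1.
s_T/(n + δ)_T = 0.14/0.041 = 3.4146; s_C/(n + δ)_C = 0.28/0.041 = 6.8293.
Ratio = (3.4146/6.8293)^1 = 0.5000^1 ≈ 0.5000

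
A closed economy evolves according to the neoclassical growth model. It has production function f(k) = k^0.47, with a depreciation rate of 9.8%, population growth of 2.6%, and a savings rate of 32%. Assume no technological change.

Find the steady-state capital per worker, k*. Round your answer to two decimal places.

Steady state requires s·f(k) = (n + δ)·k, i.e. s·k^α = (n + δ)·k.
Dividing both sides by k: k^(1−α) = s / (n + δ).
k^0.53 = 0.32 / (0.026 + 0.098) = 0.32 / 0.124 = 2.5806
k* = 2.5806^(1/0.53) ≈ 5.9818

k* ≈ 5.98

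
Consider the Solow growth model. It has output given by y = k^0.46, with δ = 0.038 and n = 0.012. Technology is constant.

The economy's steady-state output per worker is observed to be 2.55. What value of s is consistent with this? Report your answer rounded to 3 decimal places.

In steady state, investment equals break-even investment: s·k^α = (n + δ)·k.
Since y* = [s/(n + δ)]^(α/(1−α)), we have s/(n + δ) = (y*)^((1−α)/α) = 2.55^1.1739 = 3.0008.
Therefore s = 3.0008 × (n + δ) = 3.0008 × 0.050 = 0.1500.

s ≈ 0.150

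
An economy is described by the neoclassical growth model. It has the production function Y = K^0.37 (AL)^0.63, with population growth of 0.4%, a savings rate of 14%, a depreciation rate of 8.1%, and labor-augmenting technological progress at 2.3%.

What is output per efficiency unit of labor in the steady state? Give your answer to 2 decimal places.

In steady state, investment equals break-even investment: s·k^α = (n + g + δ)·k.
Dividing both sides by k: k^(1−α) = s / (n + g + δ).
k^0.63 = 0.14 / (0.004 + 0.023 + 0.081) = 0.14 / 0.108 = 1.2963
k* = 1.2963^(1/0.63) ≈ 1.5097
y* = (k*)^α = 1.5097^0.37 ≈ 1.1646

y* ≈ 1.16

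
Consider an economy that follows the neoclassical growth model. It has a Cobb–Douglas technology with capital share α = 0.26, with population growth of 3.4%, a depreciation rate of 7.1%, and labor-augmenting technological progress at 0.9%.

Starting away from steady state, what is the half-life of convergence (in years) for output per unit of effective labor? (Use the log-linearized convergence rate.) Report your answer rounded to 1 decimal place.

half-life ≈ 8.2 years

Near the steady state the convergence rate is λ = (1 − α)(n + g + δ).
λ = (1 − 0.26) × 0.114 = 0.74 × 0.114 = 0.08436
Half-life = ln 2 / λ = 0.6931 / 0.08436 ≈ 8.22 years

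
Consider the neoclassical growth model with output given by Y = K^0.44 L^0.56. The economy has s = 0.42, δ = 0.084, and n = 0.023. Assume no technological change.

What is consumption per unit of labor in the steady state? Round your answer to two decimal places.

In steady state, investment equals break-even investment: s·k^α = (n + δ)·k.
Dividing both sides by k: k^(1−α) = s / (n + δ).
k^0.56 = 0.42 / (0.023 + 0.084) = 0.42 / 0.107 = 3.9252
k* = 3.9252^(1/0.56) ≈ 11.4939
y* = (k*)^α = 11.4939^0.44 ≈ 2.9282
c* = (1 − s)·y* = (1 − 0.42) × 2.9282 ≈ 1.6984

c* ≈ 1.70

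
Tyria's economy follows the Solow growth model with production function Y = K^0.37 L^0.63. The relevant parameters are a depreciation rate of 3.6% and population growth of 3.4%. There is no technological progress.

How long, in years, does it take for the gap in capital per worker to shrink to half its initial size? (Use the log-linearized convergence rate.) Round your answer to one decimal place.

half-life ≈ 15.7 years

Near the steady state the convergence rate is λ = (1 − α)(n + δ).
λ = (1 − 0.37) × 0.070 = 0.63 × 0.070 = 0.0441
Half-life = ln 2 / λ = 0.6931 / 0.0441 ≈ 15.72 years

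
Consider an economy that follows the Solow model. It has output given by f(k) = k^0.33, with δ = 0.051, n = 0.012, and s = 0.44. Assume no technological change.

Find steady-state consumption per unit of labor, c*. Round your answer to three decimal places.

At the steady state, Δk = 0, so s·k^α = (n + δ)·k.
Rearranging, k^(1−α) = s / (n + δ).
k^0.67 = 0.44 / (0.012 + 0.051) = 0.44 / 0.063 = 6.9841
k* = 6.9841^(1/0.67) ≈ 18.1914
y* = (k*)^α = 18.1914^0.33 ≈ 2.6047
c* = (1 − s)·y* = (1 − 0.44) × 2.6047 ≈ 1.4586

c* = 1.459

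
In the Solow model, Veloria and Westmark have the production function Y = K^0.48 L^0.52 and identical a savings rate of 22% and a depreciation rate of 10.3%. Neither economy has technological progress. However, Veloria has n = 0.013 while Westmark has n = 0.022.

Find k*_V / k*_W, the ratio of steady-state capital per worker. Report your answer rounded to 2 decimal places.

Steady-state k* = [s/(n + δ)]^(1/(1−α)), so the ratio is [ (s_V/(n + δ)_V) / (s_W/(n + δ)_W) ]^1.9231.
s_V/(n + δ)_V = 0.22/0.116 = 1.8966; s_W/(n + δ)_W = 0.22/0.125 = 1.7600.
Ratio = (1.8966/1.7600)^1.9231 = 1.0776^1.9231 ≈ 1.1546

k*_V / k*_W ≈ 1.15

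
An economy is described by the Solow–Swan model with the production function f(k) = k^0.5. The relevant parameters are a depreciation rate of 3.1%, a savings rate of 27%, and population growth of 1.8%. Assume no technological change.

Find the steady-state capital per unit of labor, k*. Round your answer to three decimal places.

k* = 30.362

In steady state, investment equals break-even investment: s·k^α = (n + δ)·k.
Rearranging, k^(1−α) = s / (n + δ).
k^0.5 = 0.27 / (0.018 + 0.031) = 0.27 / 0.049 = 5.5102
k* = 5.5102^(1/0.5) ≈ 30.3623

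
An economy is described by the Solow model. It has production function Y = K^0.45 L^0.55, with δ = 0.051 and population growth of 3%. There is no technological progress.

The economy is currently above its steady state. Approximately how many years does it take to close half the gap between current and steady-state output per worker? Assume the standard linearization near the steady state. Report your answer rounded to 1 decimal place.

about 15.6 years

Near the steady state the convergence rate is λ = (1 − α)(n + δ).
λ = (1 − 0.45) × 0.081 = 0.55 × 0.081 = 0.04455
Half-life = ln 2 / λ = 0.6931 / 0.04455 ≈ 15.56 years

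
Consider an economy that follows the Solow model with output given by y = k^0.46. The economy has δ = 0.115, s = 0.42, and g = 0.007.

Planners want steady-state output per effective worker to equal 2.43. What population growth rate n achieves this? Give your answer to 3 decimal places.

n ≈ 0.026

At the steady state, Δk = 0, so s·k^α = (n + g + δ)·k.
Since y* = [s/(n + g + δ)]^(α/(1−α)), we have s/(n + g + δ) = (y*)^((1−α)/α) = 2.43^1.1739 = 2.8357.
Therefore n + g + δ = s / 2.8357 = 0.42 / 2.8357 = 0.1481, so n = 0.1481 − 0.122 = 0.0261.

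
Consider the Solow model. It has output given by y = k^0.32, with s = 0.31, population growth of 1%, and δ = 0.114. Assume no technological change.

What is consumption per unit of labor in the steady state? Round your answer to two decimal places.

c* = 1.06

At the steady state, Δk = 0, so s·k^α = (n + δ)·k.
Dividing both sides by k: k^(1−α) = s / (n + δ).
k^0.68 = 0.31 / (0.010 + 0.114) = 0.31 / 0.124 = 2.5000
k* = 2.5000^(1/0.68) ≈ 3.8477
y* = (k*)^α = 3.8477^0.32 ≈ 1.5391
c* = (1 − s)·y* = (1 − 0.31) × 1.5391 ≈ 1.0620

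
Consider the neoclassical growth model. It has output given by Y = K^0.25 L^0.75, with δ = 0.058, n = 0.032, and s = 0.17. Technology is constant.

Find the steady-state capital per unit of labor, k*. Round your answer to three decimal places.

At the steady state, Δk = 0, so s·k^α = (n + δ)·k.
Rearranging, k^(1−α) = s / (n + δ).
k^0.75 = 0.17 / (0.032 + 0.058) = 0.17 / 0.090 = 1.8889
k* = 1.8889^(1/0.75) ≈ 2.3350

k* = 2.335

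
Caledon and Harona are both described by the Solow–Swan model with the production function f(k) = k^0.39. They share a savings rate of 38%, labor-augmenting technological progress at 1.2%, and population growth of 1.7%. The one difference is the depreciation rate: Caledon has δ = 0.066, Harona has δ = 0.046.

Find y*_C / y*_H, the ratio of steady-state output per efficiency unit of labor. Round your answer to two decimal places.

ratio ≈ 0.86

Steady-state y* = [s/(n + g + δ)]^(α/(1−α)), so the ratio is [ (s_C/(n + g + δ)_C) / (s_H/(n + g + δ)_H) ]^0.6393.
s_C/(n + g + δ)_C = 0.38/0.095 = 4.0000; s_H/(n + g + δ)_H = 0.38/0.075 = 5.0667.
Ratio = (4.0000/5.0667)^0.6393 = 0.7895^0.6393 ≈ 0.8598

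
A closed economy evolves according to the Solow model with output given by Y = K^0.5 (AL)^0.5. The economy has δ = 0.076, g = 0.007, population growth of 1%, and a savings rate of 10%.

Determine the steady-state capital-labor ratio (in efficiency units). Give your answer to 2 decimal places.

Steady state requires s·f(k) = (n + g + δ)·k, i.e. s·k^α = (n + g + δ)·k.
Rearranging, k^(1−α) = s / (n + g + δ).
k^0.5 = 0.10 / (0.010 + 0.007 + 0.076) = 0.10 / 0.093 = 1.0753
k* = 1.0753^(1/0.5) ≈ 1.1563

k* ≈ 1.16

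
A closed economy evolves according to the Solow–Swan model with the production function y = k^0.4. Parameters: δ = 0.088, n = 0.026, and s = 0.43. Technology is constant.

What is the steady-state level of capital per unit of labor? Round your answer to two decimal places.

In steady state, investment equals break-even investment: s·k^α = (n + δ)·k.
Dividing both sides by k: k^(1−α) = s / (n + δ).
k^0.6 = 0.43 / (0.026 + 0.088) = 0.43 / 0.114 = 3.7719
k* = 3.7719^(1/0.6) ≈ 9.1397

k* = 9.14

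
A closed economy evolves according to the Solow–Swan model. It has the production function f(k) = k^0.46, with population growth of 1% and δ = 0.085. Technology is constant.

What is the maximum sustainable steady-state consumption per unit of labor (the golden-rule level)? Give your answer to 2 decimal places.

c_gold ≈ 2.07

At the golden rule, f'(k) = n + δ, so α·k^(α−1) = n + δ and k_gold = (α/(n + δ))^(1/(1−α)).
k_gold = (0.46/0.095)^(1/0.54) = 4.8421^1.8519 ≈ 18.5615
c_gold = f(k_gold) − (n + δ)·k_gold = 3.8332 − 0.095×18.5615 ≈ 2.0699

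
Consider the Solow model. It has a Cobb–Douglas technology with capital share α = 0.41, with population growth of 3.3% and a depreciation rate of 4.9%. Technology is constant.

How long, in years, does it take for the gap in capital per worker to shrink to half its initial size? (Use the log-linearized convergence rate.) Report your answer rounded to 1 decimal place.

about 14.3 years

Near the steady state the convergence rate is λ = (1 − α)(n + δ).
λ = (1 − 0.41) × 0.082 = 0.59 × 0.082 = 0.04838
Half-life = ln 2 / λ = 0.6931 / 0.04838 ≈ 14.33 years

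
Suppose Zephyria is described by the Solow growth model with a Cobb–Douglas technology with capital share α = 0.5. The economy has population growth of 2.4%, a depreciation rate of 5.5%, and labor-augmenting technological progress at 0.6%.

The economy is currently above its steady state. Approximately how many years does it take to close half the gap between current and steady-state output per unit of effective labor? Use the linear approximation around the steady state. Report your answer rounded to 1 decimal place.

Near the steady state the convergence rate is λ = (1 − α)(n + g + δ).
λ = (1 − 0.5) × 0.085 = 0.5 × 0.085 = 0.0425
Half-life = ln 2 / λ = 0.6931 / 0.0425 ≈ 16.31 years

half-life ≈ 16.3 years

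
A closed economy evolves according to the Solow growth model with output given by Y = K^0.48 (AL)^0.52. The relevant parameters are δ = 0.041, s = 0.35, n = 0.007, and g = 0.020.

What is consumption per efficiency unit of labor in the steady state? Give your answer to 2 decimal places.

At the steady state, Δk = 0, so s·k^α = (n + g + δ)·k.
Rearranging, k^(1−α) = s / (n + g + δ).
k^0.52 = 0.35 / (0.007 + 0.020 + 0.041) = 0.35 / 0.068 = 5.1471
k* = 5.1471^(1/0.52) ≈ 23.3555
y* = (k*)^α = 23.3555^0.48 ≈ 4.5376
c* = (1 − s)·y* = (1 − 0.35) × 4.5376 ≈ 2.9494

c* ≈ 2.95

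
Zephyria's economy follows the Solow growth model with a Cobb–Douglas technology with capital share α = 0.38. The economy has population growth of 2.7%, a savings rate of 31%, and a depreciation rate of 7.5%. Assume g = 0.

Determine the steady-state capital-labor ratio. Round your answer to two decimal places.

Steady state requires s·f(k) = (n + δ)·k, i.e. s·k^α = (n + δ)·k.
Rearranging, k^(1−α) = s / (n + δ).
k^0.62 = 0.31 / (0.027 + 0.075) = 0.31 / 0.102 = 3.0392
k* = 3.0392^(1/0.62) ≈ 6.0068

k* = 6.01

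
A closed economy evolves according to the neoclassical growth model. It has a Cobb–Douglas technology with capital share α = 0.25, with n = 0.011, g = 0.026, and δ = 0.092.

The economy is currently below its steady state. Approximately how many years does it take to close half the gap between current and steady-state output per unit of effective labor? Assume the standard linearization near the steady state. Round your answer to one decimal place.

about 7.2 years

Near the steady state the convergence rate is λ = (1 − α)(n + g + δ).
λ = (1 − 0.25) × 0.129 = 0.75 × 0.129 = 0.09675
Half-life = ln 2 / λ = 0.6931 / 0.09675 ≈ 7.16 years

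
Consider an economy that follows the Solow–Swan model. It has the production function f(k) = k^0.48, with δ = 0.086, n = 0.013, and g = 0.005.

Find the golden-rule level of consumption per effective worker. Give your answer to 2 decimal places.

c_gold ≈ 2.13

At the golden rule, f'(k) = n + g + δ, so α·k^(α−1) = n + g + δ and k_gold = (α/(n + g + δ))^(1/(1−α)).
k_gold = (0.48/0.104)^(1/0.52) = 4.6154^1.9231 ≈ 18.9383
c_gold = f(k_gold) − (n + g + δ)·k_gold = 4.1032 − 0.104×18.9383 ≈ 2.1336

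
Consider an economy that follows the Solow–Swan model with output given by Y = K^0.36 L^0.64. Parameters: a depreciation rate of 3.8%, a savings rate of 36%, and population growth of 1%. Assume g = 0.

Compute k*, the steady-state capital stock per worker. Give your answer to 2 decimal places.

k* = 23.30

In steady state, investment equals break-even investment: s·k^α = (n + δ)·k.
Dividing both sides by k: k^(1−α) = s / (n + δ).
k^0.64 = 0.36 / (0.010 + 0.038) = 0.36 / 0.048 = 7.5000
k* = 7.5000^(1/0.64) ≈ 23.2961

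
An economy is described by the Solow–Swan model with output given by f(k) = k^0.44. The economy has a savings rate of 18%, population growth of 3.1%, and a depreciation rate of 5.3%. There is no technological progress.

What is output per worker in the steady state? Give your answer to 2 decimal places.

y* ≈ 1.82

In steady state, investment equals break-even investment: s·k^α = (n + δ)·k.
Rearranging, k^(1−α) = s / (n + δ).
k^0.56 = 0.18 / (0.031 + 0.053) = 0.18 / 0.084 = 2.1429
k* = 2.1429^(1/0.56) ≈ 3.9001
y* = (k*)^α = 3.9001^0.44 ≈ 1.8200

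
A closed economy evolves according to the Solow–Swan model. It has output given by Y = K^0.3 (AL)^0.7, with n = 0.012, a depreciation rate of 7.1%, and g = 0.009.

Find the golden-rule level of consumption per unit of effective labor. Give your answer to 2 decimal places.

At the golden rule, f'(k) = n + g + δ, so α·k^(α−1) = n + g + δ and k_gold = (α/(n + g + δ))^(1/(1−α)).
k_gold = (0.3/0.092)^(1/0.7) = 3.2609^1.4286 ≈ 5.4120
c_gold = f(k_gold) − (n + g + δ)·k_gold = 1.6596 − 0.092×5.4120 ≈ 1.1617

c_gold ≈ 1.16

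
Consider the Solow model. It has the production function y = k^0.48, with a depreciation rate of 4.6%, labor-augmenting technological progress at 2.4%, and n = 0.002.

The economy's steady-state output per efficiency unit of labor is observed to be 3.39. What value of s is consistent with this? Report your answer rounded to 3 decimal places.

At the steady state, Δk = 0, so s·k^α = (n + g + δ)·k.
Since y* = [s/(n + g + δ)]^(α/(1−α)), we have s/(n + g + δ) = (y*)^((1−α)/α) = 3.39^1.0833 = 3.7529.
Therefore s = 3.7529 × (n + g + δ) = 3.7529 × 0.072 = 0.2702.

s ≈ 0.270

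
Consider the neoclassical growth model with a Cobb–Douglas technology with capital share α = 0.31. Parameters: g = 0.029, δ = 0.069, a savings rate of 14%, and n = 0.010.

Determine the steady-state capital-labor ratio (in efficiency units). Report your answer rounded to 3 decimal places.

Steady state requires s·f(k) = (n + g + δ)·k, i.e. s·k^α = (n + g + δ)·k.
Dividing both sides by k: k^(1−α) = s / (n + g + δ).
k^0.69 = 0.14 / (0.010 + 0.029 + 0.069) = 0.14 / 0.108 = 1.2963
k* = 1.2963^(1/0.69) ≈ 1.4566

k* = 1.457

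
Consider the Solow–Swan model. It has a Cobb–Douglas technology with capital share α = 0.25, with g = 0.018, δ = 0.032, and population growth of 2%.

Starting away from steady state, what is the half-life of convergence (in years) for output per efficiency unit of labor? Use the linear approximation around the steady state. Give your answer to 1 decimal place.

t_½ ≈ 13.2 years

Near the steady state the convergence rate is λ = (1 − α)(n + g + δ).
λ = (1 − 0.25) × 0.070 = 0.75 × 0.070 = 0.0525
Half-life = ln 2 / λ = 0.6931 / 0.0525 ≈ 13.20 years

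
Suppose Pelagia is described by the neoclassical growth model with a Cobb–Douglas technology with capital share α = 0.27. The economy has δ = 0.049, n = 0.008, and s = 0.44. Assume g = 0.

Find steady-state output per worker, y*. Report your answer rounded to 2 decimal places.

y* = 2.13

Steady state requires s·f(k) = (n + δ)·k, i.e. s·k^α = (n + δ)·k.
Dividing both sides by k: k^(1−α) = s / (n + δ).
k^0.73 = 0.44 / (0.008 + 0.049) = 0.44 / 0.057 = 7.7193
k* = 7.7193^(1/0.73) ≈ 16.4384
y* = (k*)^α = 16.4384^0.27 ≈ 2.1295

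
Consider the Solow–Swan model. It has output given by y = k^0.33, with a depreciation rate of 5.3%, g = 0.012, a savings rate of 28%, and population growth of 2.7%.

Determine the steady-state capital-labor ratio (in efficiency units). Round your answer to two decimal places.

At the steady state, Δk = 0, so s·k^α = (n + g + δ)·k.
Dividing both sides by k: k^(1−α) = s / (n + g + δ).
k^0.67 = 0.28 / (0.027 + 0.012 + 0.053) = 0.28 / 0.092 = 3.0435
k* = 3.0435^(1/0.67) ≈ 5.2657

k* ≈ 5.27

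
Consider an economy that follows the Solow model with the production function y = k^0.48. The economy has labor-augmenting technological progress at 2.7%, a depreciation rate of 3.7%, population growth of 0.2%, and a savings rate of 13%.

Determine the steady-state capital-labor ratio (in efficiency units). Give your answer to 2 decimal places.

k* ≈ 3.68

Steady state requires s·f(k) = (n + g + δ)·k, i.e. s·k^α = (n + g + δ)·k.
Rearranging, k^(1−α) = s / (n + g + δ).
k^0.52 = 0.13 / (0.002 + 0.027 + 0.037) = 0.13 / 0.066 = 1.9697
k* = 1.9697^(1/0.52) ≈ 3.6826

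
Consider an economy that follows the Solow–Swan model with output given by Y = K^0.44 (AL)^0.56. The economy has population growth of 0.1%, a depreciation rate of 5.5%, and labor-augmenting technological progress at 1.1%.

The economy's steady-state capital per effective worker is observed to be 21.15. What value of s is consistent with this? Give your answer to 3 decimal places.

Steady state requires s·f(k) = (n + g + δ)·k, i.e. s·k^α = (n + g + δ)·k.
So s / (n + g + δ) = (k*)^(1−α) = 21.15^0.56 = 5.5230.
Therefore s = 5.5230 × (n + g + δ) = 5.5230 × 0.067 = 0.3700.

s ≈ 0.370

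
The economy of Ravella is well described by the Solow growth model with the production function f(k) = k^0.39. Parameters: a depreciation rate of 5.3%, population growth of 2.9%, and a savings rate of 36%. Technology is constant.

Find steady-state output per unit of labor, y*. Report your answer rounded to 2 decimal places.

y* = 2.57

Steady state requires s·f(k) = (n + δ)·k, i.e. s·k^α = (n + δ)·k.
Rearranging, k^(1−α) = s / (n + δ).
k^0.61 = 0.36 / (0.029 + 0.053) = 0.36 / 0.082 = 4.3902
k* = 4.3902^(1/0.61) ≈ 11.3045
y* = (k*)^α = 11.3045^0.39 ≈ 2.5749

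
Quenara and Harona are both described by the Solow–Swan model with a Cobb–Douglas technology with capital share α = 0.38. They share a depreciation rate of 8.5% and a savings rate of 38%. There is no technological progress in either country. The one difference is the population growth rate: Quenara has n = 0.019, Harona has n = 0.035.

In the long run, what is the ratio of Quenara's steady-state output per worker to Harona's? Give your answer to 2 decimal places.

Steady-state y* = [s/(n + δ)]^(α/(1−α)), so the ratio is [ (s_Q/(n + δ)_Q) / (s_H/(n + δ)_H) ]^0.6129.
s_Q/(n + δ)_Q = 0.38/0.104 = 3.6538; s_H/(n + δ)_H = 0.38/0.120 = 3.1667.
Ratio = (3.6538/3.1667)^0.6129 = 1.1538^0.6129 ≈ 1.0916

y*_Q / y*_H ≈ 1.09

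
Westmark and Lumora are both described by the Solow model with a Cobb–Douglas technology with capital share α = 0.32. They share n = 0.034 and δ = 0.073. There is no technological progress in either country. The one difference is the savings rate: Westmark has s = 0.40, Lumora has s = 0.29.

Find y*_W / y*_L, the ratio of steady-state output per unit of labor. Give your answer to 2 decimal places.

Steady-state y* = [s/(n + δ)]^(α/(1−α)), so the ratio is [ (s_W/(n + δ)_W) / (s_L/(n + δ)_L) ]^0.4706.
s_W/(n + δ)_W = 0.40/0.107 = 3.7383; s_L/(n + δ)_L = 0.29/0.107 = 2.7103.
Ratio = (3.7383/2.7103)^0.4706 = 1.3793^0.4706 ≈ 1.1634

ratio ≈ 1.16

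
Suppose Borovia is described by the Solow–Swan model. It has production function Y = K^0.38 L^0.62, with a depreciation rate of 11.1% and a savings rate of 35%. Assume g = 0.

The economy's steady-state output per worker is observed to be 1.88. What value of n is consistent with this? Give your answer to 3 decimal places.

Steady state requires s·f(k) = (n + δ)·k, i.e. s·k^α = (n + δ)·k.
Since y* = [s/(n + δ)]^(α/(1−α)), we have s/(n + δ) = (y*)^((1−α)/α) = 1.88^1.6316 = 2.8010.
Therefore n + δ = s / 2.8010 = 0.35 / 2.8010 = 0.1250, so n = 0.1250 − 0.111 = 0.0140.

n ≈ 0.014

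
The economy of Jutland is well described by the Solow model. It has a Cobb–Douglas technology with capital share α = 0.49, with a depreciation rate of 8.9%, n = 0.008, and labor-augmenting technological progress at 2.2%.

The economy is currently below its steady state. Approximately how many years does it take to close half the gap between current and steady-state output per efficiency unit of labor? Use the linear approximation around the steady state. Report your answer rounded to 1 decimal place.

half-life ≈ 11.4 years

Near the steady state the convergence rate is λ = (1 − α)(n + g + δ).
λ = (1 − 0.49) × 0.119 = 0.51 × 0.119 = 0.06069
Half-life = ln 2 / λ = 0.6931 / 0.06069 ≈ 11.42 years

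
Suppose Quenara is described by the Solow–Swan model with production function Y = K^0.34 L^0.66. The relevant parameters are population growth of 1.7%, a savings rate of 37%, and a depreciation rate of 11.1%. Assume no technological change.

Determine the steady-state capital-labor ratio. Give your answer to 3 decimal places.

In steady state, investment equals break-even investment: s·k^α = (n + δ)·k.
Dividing both sides by k: k^(1−α) = s / (n + δ).
k^0.66 = 0.37 / (0.017 + 0.111) = 0.37 / 0.128 = 2.8906
k* = 2.8906^(1/0.66) ≈ 4.9942

k* = 4.994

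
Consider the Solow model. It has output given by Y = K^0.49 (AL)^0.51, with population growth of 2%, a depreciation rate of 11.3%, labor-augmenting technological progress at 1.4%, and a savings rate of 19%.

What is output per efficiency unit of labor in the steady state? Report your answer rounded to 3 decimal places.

At the steady state, Δk = 0, so s·k^α = (n + g + δ)·k.
Rearranging, k^(1−α) = s / (n + g + δ).
k^0.51 = 0.19 / (0.020 + 0.014 + 0.113) = 0.19 / 0.147 = 1.2925
k* = 1.2925^(1/0.51) ≈ 1.6538
y* = (k*)^α = 1.6538^0.49 ≈ 1.2795

y* = 1.280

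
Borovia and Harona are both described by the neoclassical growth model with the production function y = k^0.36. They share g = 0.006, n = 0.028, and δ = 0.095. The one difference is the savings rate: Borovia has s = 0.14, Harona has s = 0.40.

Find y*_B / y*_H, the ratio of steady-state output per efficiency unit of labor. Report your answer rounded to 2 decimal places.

Steady-state y* = [s/(n + g + δ)]^(α/(1−α)), so the ratio is [ (s_B/(n + g + δ)_B) / (s_H/(n + g + δ)_H) ]^0.5625.
s_B/(n + g + δ)_B = 0.14/0.129 = 1.0853; s_H/(n + g + δ)_H = 0.40/0.129 = 3.1008.
Ratio = (1.0853/3.1008)^0.5625 = 0.3500^0.5625 ≈ 0.5540

ratio ≈ 0.55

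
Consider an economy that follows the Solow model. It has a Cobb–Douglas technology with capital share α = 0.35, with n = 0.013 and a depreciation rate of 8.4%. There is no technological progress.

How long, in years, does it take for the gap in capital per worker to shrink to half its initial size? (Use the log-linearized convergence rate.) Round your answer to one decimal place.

half-life ≈ 11.0 years

Near the steady state the convergence rate is λ = (1 − α)(n + δ).
λ = (1 − 0.35) × 0.097 = 0.65 × 0.097 = 0.06305
Half-life = ln 2 / λ = 0.6931 / 0.06305 ≈ 10.99 years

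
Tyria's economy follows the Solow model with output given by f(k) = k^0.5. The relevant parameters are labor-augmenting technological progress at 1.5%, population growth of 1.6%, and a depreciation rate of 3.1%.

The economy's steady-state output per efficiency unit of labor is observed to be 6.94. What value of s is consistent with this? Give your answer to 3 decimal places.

s ≈ 0.430

At the steady state, Δk = 0, so s·k^α = (n + g + δ)·k.
Since y* = [s/(n + g + δ)]^(α/(1−α)), we have s/(n + g + δ) = (y*)^((1−α)/α) = 6.94^1 = 6.9400.
Therefore s = 6.9400 × (n + g + δ) = 6.9400 × 0.062 = 0.4303.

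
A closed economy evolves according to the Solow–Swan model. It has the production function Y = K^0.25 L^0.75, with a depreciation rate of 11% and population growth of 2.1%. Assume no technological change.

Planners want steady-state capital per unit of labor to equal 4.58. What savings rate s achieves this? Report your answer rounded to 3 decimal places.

s ≈ 0.410

Steady state requires s·f(k) = (n + δ)·k, i.e. s·k^α = (n + δ)·k.
So s / (n + δ) = (k*)^(1−α) = 4.58^0.75 = 3.1308.
Therefore s = 3.1308 × (n + δ) = 3.1308 × 0.131 = 0.4101.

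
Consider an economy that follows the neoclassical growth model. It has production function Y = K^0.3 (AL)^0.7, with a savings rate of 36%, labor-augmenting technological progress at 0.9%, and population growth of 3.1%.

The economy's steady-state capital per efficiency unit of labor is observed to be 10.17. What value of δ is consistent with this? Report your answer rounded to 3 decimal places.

Steady state requires s·f(k) = (n + g + δ)·k, i.e. s·k^α = (n + g + δ)·k.
So s / (n + g + δ) = (k*)^(1−α) = 10.17^0.7 = 5.0714.
Therefore n + g + δ = s / 5.0714 = 0.36 / 5.0714 = 0.0710, so δ = 0.0710 − 0.040 = 0.0310.

δ ≈ 0.031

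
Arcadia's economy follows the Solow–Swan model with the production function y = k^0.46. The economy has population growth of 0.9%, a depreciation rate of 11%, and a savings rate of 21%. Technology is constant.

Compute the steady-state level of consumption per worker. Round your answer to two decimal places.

In steady state, investment equals break-even investment: s·k^α = (n + δ)·k.
Rearranging, k^(1−α) = s / (n + δ).
k^0.54 = 0.21 / (0.009 + 0.110) = 0.21 / 0.119 = 1.7647
k* = 1.7647^(1/0.54) ≈ 2.8628
y* = (k*)^α = 2.8628^0.46 ≈ 1.6223
c* = (1 − s)·y* = (1 − 0.21) × 1.6223 ≈ 1.2816

c* ≈ 1.28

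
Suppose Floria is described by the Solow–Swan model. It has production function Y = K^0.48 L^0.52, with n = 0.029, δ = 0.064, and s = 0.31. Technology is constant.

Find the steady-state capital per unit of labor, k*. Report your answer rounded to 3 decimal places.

k* ≈ 10.128

In steady state, investment equals break-even investment: s·k^α = (n + δ)·k.
Dividing both sides by k: k^(1−α) = s / (n + δ).
k^0.52 = 0.31 / (0.029 + 0.064) = 0.31 / 0.093 = 3.3333
k* = 3.3333^(1/0.52) ≈ 10.1281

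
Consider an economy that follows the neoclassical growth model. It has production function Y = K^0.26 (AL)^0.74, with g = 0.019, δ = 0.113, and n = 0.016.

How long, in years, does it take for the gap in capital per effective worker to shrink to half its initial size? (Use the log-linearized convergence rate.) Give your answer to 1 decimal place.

Near the steady state the convergence rate is λ = (1 − α)(n + g + δ).
λ = (1 − 0.26) × 0.148 = 0.74 × 0.148 = 0.10952
Half-life = ln 2 / λ = 0.6931 / 0.10952 ≈ 6.33 years

half-life ≈ 6.3 years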